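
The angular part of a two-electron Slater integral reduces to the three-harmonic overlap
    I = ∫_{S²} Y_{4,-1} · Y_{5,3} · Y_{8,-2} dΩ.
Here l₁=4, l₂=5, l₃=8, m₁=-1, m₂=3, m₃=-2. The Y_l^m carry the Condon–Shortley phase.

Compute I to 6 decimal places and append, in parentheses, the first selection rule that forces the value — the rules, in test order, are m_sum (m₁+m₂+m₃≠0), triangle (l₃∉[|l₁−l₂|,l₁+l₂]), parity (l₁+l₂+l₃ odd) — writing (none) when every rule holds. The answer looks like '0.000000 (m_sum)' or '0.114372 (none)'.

0.000000 (parity)

l₁+l₂+l₃=17 is odd: 3j(l;000)=0 ⇒ I=0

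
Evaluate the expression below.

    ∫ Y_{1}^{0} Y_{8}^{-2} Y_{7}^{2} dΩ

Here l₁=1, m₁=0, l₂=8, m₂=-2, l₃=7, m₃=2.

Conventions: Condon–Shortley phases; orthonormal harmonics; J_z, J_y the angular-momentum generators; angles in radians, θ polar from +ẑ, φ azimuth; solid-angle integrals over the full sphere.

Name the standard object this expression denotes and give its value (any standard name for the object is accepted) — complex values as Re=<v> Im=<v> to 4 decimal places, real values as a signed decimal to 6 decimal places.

Gaunt coefficient, +0.237007

This is a Gaunt coefficient — the integral of a triple product of spherical harmonics over the sphere.
Rules hold: Σm=0, L=16 even, 7≤7≤9.
N = 3·17·15 = 765
Δ = 2!·0!·14!/17! = 1/2040
Racah Σ t=1..1: t=1:−1/25401600 = -1/25401600
⇒ 3j(1 8 7; 0 0 0)² = 8/255, sgn +1
Racah Σ t=1..1: t=1:−1/43545600 = -1/43545600
⇒ 3j(1 8 7; 0 -2 2)² = 1/34, sgn +1
4πI² = N·(3j₀)²·(3jₘ)² = 12/17
I = +1·√(0.705882/4π) = 0.23700703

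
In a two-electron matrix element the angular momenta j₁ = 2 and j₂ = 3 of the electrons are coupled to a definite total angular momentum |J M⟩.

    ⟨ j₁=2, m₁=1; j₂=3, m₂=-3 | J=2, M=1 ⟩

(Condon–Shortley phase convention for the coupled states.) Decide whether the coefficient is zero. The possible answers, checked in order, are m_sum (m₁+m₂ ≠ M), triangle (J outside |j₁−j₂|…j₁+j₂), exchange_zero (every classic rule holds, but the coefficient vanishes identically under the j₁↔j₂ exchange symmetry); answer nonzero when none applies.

m_sum

m-sum: m₁+m₂ = 1+(-3) = -2, M = 1  ✗ ⇒ coefficient is 0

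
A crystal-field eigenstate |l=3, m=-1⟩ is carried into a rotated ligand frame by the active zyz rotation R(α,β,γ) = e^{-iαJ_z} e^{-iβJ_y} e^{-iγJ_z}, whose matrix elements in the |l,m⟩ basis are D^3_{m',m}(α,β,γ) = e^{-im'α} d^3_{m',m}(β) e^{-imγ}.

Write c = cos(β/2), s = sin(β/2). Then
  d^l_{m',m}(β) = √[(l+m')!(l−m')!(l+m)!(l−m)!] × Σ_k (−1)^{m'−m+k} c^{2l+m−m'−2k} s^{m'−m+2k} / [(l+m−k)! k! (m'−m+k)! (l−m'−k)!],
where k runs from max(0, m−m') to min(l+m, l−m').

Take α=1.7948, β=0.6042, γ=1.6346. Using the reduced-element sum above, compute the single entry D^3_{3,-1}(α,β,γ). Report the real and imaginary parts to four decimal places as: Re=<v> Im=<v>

Split into d^3_{3,-1}(β=0.6042) × two z-phases.
c=cos(0.604200/2)=0.954714, s=sin(0.604200/2)=0.297526; N=√[720·1·2·24]=185.903201
The bounds max(0,m−m')=0 and min(l+m,l−m')=0 give 1 term
  k=0: (−1)^4·185.9032/(48)·0.9547^2·0.2975^4 = +0.027662
d^3_{3,-1}(0.6042) = +0.027662
D = (+0.622561+0.782571i)·(+0.027662)·(-0.063760+0.997965i) = -0.022702+0.015806i

Re=-0.0227 Im=0.0158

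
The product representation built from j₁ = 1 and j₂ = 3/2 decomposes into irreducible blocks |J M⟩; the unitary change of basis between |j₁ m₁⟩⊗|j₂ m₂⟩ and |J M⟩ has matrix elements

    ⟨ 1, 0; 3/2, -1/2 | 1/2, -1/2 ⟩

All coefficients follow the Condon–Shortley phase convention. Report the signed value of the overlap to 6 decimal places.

-0.577350

triangle: 2!·0!·1!/4! = 2/24
(j±m)!: 1!·1!·1!·2!·0!·1! = 2
prefactor² = (2J+1)·Δ·N² = 1/3
  k=1: −1/(1!·1!·0!·0!·0!·1!) = -1
Σ = -1  ⇒  CG² = 1/3·(-1)² = 1/3
CG = −√(1/3) = -0.577350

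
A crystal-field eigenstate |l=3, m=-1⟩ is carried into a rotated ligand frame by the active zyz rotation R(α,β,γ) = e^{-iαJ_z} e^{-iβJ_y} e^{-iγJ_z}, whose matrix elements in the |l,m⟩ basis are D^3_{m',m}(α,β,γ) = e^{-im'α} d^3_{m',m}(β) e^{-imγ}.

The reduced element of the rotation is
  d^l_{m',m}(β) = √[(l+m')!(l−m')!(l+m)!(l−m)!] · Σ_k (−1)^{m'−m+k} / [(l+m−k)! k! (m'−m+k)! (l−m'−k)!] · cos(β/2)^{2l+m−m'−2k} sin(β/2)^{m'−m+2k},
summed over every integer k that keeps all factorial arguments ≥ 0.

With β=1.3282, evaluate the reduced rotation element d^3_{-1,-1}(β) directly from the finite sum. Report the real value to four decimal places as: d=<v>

d^3_{-1,-1}(β=1.3282) via the finite sum:
c=cos(1.328200/2)=0.787472, s=sin(1.328200/2)=0.616351; N=√[2·24·2·24]=48.000000
k∈{0,1,2} keeps every argument non-negative
  k=0: (−1)^0·48.0000/(48)·0.7875^6·0.6164^0 = +0.238457
  k=1: (−1)^1·48.0000/(6)·0.7875^4·0.6164^2 = -1.168654
  k=2: (−1)^2·48.0000/(8)·0.7875^2·0.6164^4 = +0.536949
d^3_{-1,-1}(1.3282) = +0.238457 -1.168654 +0.536949 = -0.393248

d=-0.3932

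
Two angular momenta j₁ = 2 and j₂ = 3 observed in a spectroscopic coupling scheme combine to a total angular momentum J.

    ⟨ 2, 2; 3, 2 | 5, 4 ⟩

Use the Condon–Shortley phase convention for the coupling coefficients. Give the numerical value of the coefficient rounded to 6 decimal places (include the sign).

√[11·0!4!6!/11! · 4!0!5!1!9!1!] = √(4976640)
  +(−1)^0/∏(0,0,0,5,4,1)! = 1/2880  (running 1/2880)
⟨..|..⟩ = √(4976640)·(1/2880) = +0.774597

+0.774597  (= +√(3/5))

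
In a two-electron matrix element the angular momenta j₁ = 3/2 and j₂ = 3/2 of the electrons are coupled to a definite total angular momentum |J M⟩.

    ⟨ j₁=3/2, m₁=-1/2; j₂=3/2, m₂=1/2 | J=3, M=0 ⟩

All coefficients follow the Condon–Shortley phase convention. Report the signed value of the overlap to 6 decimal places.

+√(9/20) = +0.670820

√[7·0!3!3!/7! · 1!2!2!1!3!3!] = √(36/5)
  +(−1)^0/∏(0,0,2,2,1,1)! = 1/4  (running 1/4)
⟨..|..⟩ = √(36/5)·(1/4) = +0.670820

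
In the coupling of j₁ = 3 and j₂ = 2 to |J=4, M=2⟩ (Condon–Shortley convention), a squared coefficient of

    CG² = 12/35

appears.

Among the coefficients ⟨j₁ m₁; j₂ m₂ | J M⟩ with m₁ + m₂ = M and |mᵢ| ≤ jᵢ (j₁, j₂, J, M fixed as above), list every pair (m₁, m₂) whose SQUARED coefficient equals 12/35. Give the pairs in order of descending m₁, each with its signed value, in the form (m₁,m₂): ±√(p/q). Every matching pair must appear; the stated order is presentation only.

Admissible pairs with m₁+m₂ = M = 2: (0,2), (1,1), (2,0), (3,-1)
  (m₁,m₂)=(3,-1): CG² = 27/140, CG = +√(27/140)
  (m₁,m₂)=(2,0): CG² = 12/35, CG = +√(12/35)   ← matches the target
  (m₁,m₂)=(1,1): CG² = 1/28, CG = −√(1/28)
  (m₁,m₂)=(0,2): CG² = 3/7, CG = −√(3/7)
Pairs with CG² = 12/35: (2,0): +√(12/35)

(2,0): +√(12/35)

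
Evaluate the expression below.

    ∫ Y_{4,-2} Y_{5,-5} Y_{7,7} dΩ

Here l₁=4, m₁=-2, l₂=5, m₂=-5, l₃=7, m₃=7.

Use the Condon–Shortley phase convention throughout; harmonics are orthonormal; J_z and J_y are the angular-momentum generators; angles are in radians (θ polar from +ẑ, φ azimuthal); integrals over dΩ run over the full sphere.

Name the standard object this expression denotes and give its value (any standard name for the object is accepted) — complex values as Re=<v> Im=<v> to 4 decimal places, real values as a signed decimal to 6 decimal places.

Gaunt coefficient, +0.182648

This is a Gaunt coefficient — the integral of a triple product of spherical harmonics over the sphere.
m-sum 0 ✓  L=16 even ✓  1≤7≤9 ✓
Π(2lᵢ+1) = 9×11×15 = 1485
triangle coeff Δ(4,5,7) = 1/6126120
Σ_t [0,2]: t=0:+1/69120 t=1:−1/20736 t=2:+1/69120 = -1/51840
(3j)²=280/21879 [(4 5 7; 0 0 0)], sign=+1
Σ_t [0,0]: t=0:+1/58060800 = 1/58060800
(3j)²=3/136 [(4 5 7; -2 -5 7)], sign=+1
⇒ 4πI² = 1575/3757
I = (+1)√(1575/3757/(4π)) = 0.18264793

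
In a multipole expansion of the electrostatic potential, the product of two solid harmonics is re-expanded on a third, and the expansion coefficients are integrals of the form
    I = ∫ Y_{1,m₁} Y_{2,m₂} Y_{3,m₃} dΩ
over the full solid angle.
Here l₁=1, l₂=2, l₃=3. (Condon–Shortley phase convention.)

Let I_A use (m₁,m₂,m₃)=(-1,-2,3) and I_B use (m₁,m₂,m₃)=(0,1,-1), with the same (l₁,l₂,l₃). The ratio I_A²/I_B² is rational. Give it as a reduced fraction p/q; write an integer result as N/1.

l's match ⇒ only the (l;m) 3-j factors differ between A and B.
A: triangle coeff Δ(1,2,3) = 1/105; Σ_t [0,0]: t=0:+1/48 = 1/48; (3j)²=1/7 [(1 2 3; -1 -2 3)], sign=+1
B: triangle coeff Δ(1,2,3) = 1/105; Σ_t [0,0]: t=0:+1/6 = 1/6; (3j)²=8/105 [(1 2 3; 0 1 -1)], sign=+1
I_A²/I_B² = (1/7)/(8/105) = 15/8

15/8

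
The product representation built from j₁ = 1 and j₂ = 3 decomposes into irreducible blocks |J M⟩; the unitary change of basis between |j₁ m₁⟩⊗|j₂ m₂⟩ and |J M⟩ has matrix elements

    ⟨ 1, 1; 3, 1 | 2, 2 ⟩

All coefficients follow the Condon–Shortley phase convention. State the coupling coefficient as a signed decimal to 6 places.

+0.218218  (= +√(1/21))

j₁+j₂−J=2  J+j₁−j₂=0  J−j₁+j₂=4  j₁+j₂+J+1=7
(j₁±m₁, j₂±m₂, J±M) = (2,0,4,2,4,0)
P² = 768/7
sum k=0..0:
  [0] +1/48 = 1/48
S = 1/48
C² = P²·S² = 1/21 ; C = +0.218218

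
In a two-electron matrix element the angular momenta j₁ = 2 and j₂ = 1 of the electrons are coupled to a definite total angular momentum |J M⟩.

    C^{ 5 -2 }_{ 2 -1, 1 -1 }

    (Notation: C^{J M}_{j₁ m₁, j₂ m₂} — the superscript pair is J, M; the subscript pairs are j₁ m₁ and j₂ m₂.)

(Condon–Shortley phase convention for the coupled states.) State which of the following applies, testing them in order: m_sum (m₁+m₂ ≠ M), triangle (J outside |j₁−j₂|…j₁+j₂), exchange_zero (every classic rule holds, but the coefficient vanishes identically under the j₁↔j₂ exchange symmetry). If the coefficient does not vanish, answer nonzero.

triangle

m-sum: m₁+m₂ = -1+(-1) = -2, M = -2  ✓
triangle: need |j₁−j₂| ≤ J ≤ j₁+j₂, i.e. J ∈ [1, 3]; J = 5 is outside ✗ ⇒ coefficient is 0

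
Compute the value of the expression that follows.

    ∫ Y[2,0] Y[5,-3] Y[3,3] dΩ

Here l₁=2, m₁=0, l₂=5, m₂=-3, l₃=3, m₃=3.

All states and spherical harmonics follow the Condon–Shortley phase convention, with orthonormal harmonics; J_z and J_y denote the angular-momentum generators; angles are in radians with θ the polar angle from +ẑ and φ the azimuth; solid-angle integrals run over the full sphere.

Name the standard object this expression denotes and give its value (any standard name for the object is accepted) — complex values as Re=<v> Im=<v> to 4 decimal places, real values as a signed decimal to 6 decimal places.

This is a Gaunt coefficient — the integral of a triple product of spherical harmonics over the sphere.
Rules hold: Σm=0, L=10 even, 3≤3≤7.
N = 5·11·7 = 385
Δ = 4!·0!·6!/11! = 1/2310
Racah Σ t=2..2: t=2:+1/144 = 1/144
⇒ 3j(2 5 3; 0 0 0)² = 10/231, sgn -1
Racah Σ t=2..2: t=2:+1/2880 = 1/2880
⇒ 3j(2 5 3; 0 -3 3)² = 2/165, sgn +1
4πI² = N·(3j₀)²·(3jₘ)² = 20/99
I = -1·√(0.20202/4π) = -0.12679218

Gaunt coefficient, -0.126792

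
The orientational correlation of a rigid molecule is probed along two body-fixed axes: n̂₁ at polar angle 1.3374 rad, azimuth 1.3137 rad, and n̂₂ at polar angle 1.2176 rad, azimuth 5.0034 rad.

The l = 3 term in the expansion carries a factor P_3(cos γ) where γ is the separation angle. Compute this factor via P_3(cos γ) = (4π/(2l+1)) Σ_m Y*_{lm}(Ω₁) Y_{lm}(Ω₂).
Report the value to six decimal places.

Term-by-term m-sum for l=3 (normalisation 4π/7 = 1.795196):
  m=-3: (-0.26781 - 0.27548j) × (-0.26408 - 0.22143j) = 0.00973 + 0.13205j  (running Σ = 0.00973 + 0.13205j)
  m=-2: (-0.19479 + 0.11003j) × (-0.25997 + 0.17108j) = 0.03182 - 0.06193j  (running Σ = 0.04154 + 0.07012j)
  m=-1: (-0.05857 - 0.22275j) × (-0.03496 - 0.11671j) = -0.02395 + 0.01462j  (running Σ = 0.01759 + 0.08474j)
  m=0: (-0.23584 + 0.00000j) × (-0.31002 + 0.00000j) = 0.07312 + 0.00000j  (running Σ = 0.09071 + 0.08474j)
  m=1: (0.05857 - 0.22275j) × (0.03496 - 0.11671j) = -0.02395 - 0.01462j  (running Σ = 0.06676 + 0.07012j)
  m=2: (-0.19479 - 0.11003j) × (-0.25997 - 0.17108j) = 0.03182 + 0.06193j  (running Σ = 0.09858 + 0.13205j)
  m=3: (0.26781 - 0.27548j) × (0.26408 - 0.22143j) = 0.00973 - 0.13205j  (running Σ = 0.10830 + 0.00000j)
Total Σ_m = 0.10830 + 0.00000j. Multiply by 1.795196: 0.19443 + 0.00000j. P_3(cos γ) = 0.194425

0.194425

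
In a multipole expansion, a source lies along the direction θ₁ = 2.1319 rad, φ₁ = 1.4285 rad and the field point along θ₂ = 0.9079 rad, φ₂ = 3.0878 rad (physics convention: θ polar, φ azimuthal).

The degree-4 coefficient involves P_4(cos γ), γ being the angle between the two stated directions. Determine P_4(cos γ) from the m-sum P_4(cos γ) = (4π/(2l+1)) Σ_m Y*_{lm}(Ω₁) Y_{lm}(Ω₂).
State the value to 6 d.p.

-0.087470

Term-by-term m-sum for l=4 (normalisation 4π/9 = 1.396263):
  m=-4: Y*=(0.191552, -0.122559)  Y=(0.166874, 0.036471)  product (0.036435, -0.013466)
  m=-3: Y*=(0.167372, 0.367964)  Y=(-0.372307, -0.060609)  product (-0.040012, -0.147140)
  m=-2: Y*=(-0.226029, 0.066121)  Y=(0.341156, 0.036846)  product (-0.079548, 0.014229)
  m=-1: Y*=(0.030769, 0.214769)  Y=(0.079963, 0.004306)  product (0.001536, 0.017306)
  m=+0: Y*=(-0.284398, -0.000000)  Y=(-0.353492, 0.000000)  product (0.100532, 0.000000)
  m=+1: Y*=(-0.030769, 0.214769)  Y=(-0.079963, 0.004306)  product (0.001536, -0.017306)
  m=+2: Y*=(-0.226029, -0.066121)  Y=(0.341156, -0.036846)  product (-0.079548, -0.014229)
  m=+3: Y*=(-0.167372, 0.367964)  Y=(0.372307, -0.060609)  product (-0.040012, 0.147140)
  m=+4: Y*=(0.191552, 0.122559)  Y=(0.166874, -0.036471)  product (0.036435, 0.013466)
Σ over m = (-0.062646, 0.000000); ×(4π/9) → (-0.087470, 0.000000). Real part: -0.087470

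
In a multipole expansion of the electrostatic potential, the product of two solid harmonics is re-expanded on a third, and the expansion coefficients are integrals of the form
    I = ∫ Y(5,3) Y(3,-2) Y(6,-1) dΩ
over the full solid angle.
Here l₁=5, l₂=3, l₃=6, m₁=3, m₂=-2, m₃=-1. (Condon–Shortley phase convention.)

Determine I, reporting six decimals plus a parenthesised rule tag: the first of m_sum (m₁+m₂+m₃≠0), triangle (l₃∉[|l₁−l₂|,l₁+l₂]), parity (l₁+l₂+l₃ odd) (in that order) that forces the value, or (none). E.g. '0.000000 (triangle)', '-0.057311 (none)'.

0.166435 (none)

Rules hold: Σm=0, L=14 even, 2≤6≤8.
N = 11·7·13 = 1001
Δ = 2!·8!·4!/15! = 1/675675
Racah Σ t=0..2: t=0:+1/8640 t=1:−1/2304 t=2:+1/8640 = -7/34560
⇒ 3j(5 3 6; 0 0 0)² = 7/429, sgn -1
Racah Σ t=0..1: t=0:+1/17280 t=1:−1/120960 = 1/20160
⇒ 3j(5 3 6; 3 -2 -1)² = 64/3003, sgn -1
4πI² = N·(3j₀)²·(3jₘ)² = 448/1287
I = +1·√(0.348096/4π) = 0.16643505
No selection rule forces the value: the integral is nonzero (none).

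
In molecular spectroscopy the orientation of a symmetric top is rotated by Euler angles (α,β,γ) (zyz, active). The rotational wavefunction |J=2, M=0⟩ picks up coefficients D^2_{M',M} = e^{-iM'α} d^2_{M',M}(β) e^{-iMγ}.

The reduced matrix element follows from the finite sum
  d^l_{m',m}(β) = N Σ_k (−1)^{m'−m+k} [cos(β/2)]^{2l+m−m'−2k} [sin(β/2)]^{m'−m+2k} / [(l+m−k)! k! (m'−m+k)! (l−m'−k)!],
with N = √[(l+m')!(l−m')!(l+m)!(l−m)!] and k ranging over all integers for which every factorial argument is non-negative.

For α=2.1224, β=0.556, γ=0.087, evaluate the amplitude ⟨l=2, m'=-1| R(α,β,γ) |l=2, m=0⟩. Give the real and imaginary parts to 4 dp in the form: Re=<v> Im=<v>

Split into d^2_{-1,0}(β=0.5560) × two z-phases.
Half-angle: c=0.961606, s=0.274433. N=√(1·6·2·2)=4.898979
Admissible k: 1..2 (factorial args all ≥0)
  k=1: (−1)^0·4.8990/(2)·0.9616^3·0.2744^1 = +0.597728
  k=2: (−1)^1·4.8990/(2)·0.9616^1·0.2744^3 = -0.048684
d^2_{-1,0}(0.5560) = +0.597728 -0.048684 = +0.549045
D = (-0.524054+0.851685i)·(+0.549045)·(+1.000000+0.000000i) = -0.287729+0.467613i

Re=-0.2877 Im=0.4676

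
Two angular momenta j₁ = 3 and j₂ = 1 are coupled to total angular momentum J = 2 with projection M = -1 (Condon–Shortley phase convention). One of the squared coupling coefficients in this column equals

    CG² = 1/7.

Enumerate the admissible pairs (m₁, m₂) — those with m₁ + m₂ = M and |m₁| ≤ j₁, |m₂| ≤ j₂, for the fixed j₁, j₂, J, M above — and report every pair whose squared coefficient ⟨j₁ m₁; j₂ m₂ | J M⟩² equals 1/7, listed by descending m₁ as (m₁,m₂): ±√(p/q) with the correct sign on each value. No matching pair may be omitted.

Admissible pairs with m₁+m₂ = M = -1: (-2,1), (-1,0), (0,-1)
  (m₁,m₂)=(0,-1): CG² = 1/7, CG = +√(1/7)   ← matches the target
  (m₁,m₂)=(-1,0): CG² = 8/21, CG = −√(8/21)
  (m₁,m₂)=(-2,1): CG² = 10/21, CG = +√(10/21)
Pairs with CG² = 1/7: (0,-1): +√(1/7)

(0,-1): +√(1/7)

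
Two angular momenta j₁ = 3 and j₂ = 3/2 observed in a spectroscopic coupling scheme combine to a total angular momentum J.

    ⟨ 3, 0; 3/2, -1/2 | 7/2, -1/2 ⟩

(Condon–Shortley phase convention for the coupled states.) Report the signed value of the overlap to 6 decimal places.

j₁+j₂−J=1  J+j₁−j₂=5  J−j₁+j₂=2  j₁+j₂+J+1=9
(j₁±m₁, j₂±m₂, J±M) = (3,3,1,2,3,4)
P² = 384/7
sum k=0..1:
  [0] +1/12 = 1/12
  [1] −1/24 = -1/24
S = 1/24
C² = P²·S² = 2/21 ; C = +0.308607

+0.308607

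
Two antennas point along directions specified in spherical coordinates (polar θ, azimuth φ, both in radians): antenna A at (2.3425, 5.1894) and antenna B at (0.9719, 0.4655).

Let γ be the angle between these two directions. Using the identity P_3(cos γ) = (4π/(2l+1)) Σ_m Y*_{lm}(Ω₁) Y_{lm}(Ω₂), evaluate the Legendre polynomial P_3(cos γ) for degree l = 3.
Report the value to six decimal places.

0.435336

Term-by-term m-sum for l=3 (normalisation 4π/7 = 1.795196):
  m=-3: (-0.152114+0.021399i) × (+0.040769-0.231533i) = -0.001247+0.036092i  (running Σ = -0.001247+0.036092i)
  m=-2: (+0.211757+0.298648i) × (+0.234655-0.315301i) = +0.143854+0.003312i  (running Σ = +0.142607+0.039404i)
  m=-1: (+0.152241-0.294573i) × (+0.140486-0.070569i) = +0.000600-0.052127i  (running Σ = +0.143207-0.012723i)
  m=0: (+0.147935-0.000000i) × (-0.296841+0.000000i) = -0.043913+0.000000i  (running Σ = +0.099294-0.012723i)
  m=1: (-0.152241-0.294573i) × (-0.140486-0.070569i) = +0.000600+0.052127i  (running Σ = +0.099894+0.039404i)
  m=2: (+0.211757-0.298648i) × (+0.234655+0.315301i) = +0.143854-0.003312i  (running Σ = +0.243748+0.036092i)
  m=3: (+0.152114+0.021399i) × (-0.040769-0.231533i) = -0.001247-0.036092i  (running Σ = +0.242501+0.000000i)
Total Σ_m = +0.242501+0.000000i. Multiply by 1.795196: +0.435336+0.000000i. P_3(cos γ) = 0.435336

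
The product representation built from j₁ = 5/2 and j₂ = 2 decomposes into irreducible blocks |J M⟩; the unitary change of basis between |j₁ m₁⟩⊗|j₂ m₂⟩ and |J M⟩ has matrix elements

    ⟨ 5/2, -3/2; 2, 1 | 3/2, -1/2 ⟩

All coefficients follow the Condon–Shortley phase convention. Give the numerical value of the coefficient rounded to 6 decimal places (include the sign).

+0.138013

j₁+j₂−J=3  J+j₁−j₂=2  J−j₁+j₂=1  j₁+j₂+J+1=7
(j₁±m₁, j₂±m₂, J±M) = (1,4,3,1,1,2)
P² = 96/35
sum k=2..3:
  [2] +1/4 = 1/4
  [3] −1/6 = -1/6
S = 1/12
C² = P²·S² = 2/105 ; C = +0.138013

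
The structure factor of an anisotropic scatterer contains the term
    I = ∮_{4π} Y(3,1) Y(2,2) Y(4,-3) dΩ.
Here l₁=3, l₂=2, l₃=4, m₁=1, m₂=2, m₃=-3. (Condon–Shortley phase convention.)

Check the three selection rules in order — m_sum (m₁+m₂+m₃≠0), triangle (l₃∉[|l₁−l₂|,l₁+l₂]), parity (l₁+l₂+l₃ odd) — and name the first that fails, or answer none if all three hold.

parity

azimuthal sum: 1 + 2 − 3 = 0  ✓
1 ≤ 4 ≤ 5 (triangle on l)  ✓
L = 3 + 2 + 4 = 9 (odd)  ✗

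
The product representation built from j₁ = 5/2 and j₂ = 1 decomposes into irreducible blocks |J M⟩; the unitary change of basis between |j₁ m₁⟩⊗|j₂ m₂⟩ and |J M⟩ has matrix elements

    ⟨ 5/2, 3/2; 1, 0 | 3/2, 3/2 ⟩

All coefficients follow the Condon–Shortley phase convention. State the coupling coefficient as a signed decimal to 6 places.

-0.516398  (= −√(4/15))

triangle: 2!·3!·0!/6! = 12/720
(j±m)!: 4!·1!·1!·1!·3!·0! = 144
prefactor² = (2J+1)·Δ·N² = 48/5
  k=1: −1/(1!·1!·0!·0!·3!·0!) = -1/6
Σ = -1/6  ⇒  CG² = 48/5·(-1/6)² = 4/15
CG = −√(4/15) = -0.516398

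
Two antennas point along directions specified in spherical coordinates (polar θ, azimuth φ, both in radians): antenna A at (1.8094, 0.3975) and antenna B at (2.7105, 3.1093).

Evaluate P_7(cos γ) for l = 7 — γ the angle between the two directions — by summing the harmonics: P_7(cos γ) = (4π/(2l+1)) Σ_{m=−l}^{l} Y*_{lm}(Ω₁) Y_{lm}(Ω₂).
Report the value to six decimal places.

0.269007

Expand P_7 via completeness: Σ_{m} conj(Y_{7,m}) at Ω₁ times Y_{7,m} at Ω₂ —
  m=-7: (-0.382832, 0.143703) × (-0.001084, -0.000249) = (0.000451, -0.000060)  (running Σ = (0.000451, -0.000060))
  m=-6: (0.270625, -0.255467) × (-0.008880, -0.001742) = (-0.002848, 0.001797)  (running Σ = (-0.002397, 0.001737))
  m=-5: (0.035224, -0.079579) × (-0.044894, -0.007312) = (-0.002163, 0.003315)  (running Σ = (-0.004561, 0.005052))
  m=-4: (-0.006751, 0.351488) × (-0.155822, -0.020240) = (0.008166, -0.054633)  (running Σ = (0.003606, -0.049581))
  m=-3: (-0.009016, -0.022686) × (-0.369141, -0.035874) = (0.002514, 0.008698)  (running Σ = (0.006120, -0.040884))
  m=-2: (-0.227416, -0.231825) × (-0.535697, -0.034646) = (0.113794, 0.132067)  (running Σ = (0.119914, 0.091184))
  m=-1: (0.061303, 0.025738) × (-0.278282, -0.008990) = (-0.016828, -0.007714)  (running Σ = (0.103086, 0.083470))
  m=0: (0.314573, -0.000000) × (0.365357, 0.000000) = (0.114931, 0.000000)  (running Σ = (0.218017, 0.083470))
  m=1: (-0.061303, 0.025738) × (0.278282, -0.008990) = (-0.016828, 0.007714)  (running Σ = (0.201189, 0.091184))
  m=2: (-0.227416, 0.231825) × (-0.535697, 0.034646) = (0.113794, -0.132067)  (running Σ = (0.314983, -0.040884))
  m=3: (0.009016, -0.022686) × (0.369141, -0.035874) = (0.002514, -0.008698)  (running Σ = (0.317497, -0.049581))
  m=4: (-0.006751, -0.351488) × (-0.155822, 0.020240) = (0.008166, 0.054633)  (running Σ = (0.325664, 0.005052))
  m=5: (-0.035224, -0.079579) × (0.044894, -0.007312) = (-0.002163, -0.003315)  (running Σ = (0.323500, 0.001737))
  m=6: (0.270625, 0.255467) × (-0.008880, 0.001742) = (-0.002848, -0.001797)  (running Σ = (0.320652, -0.000060))
  m=7: (0.382832, 0.143703) × (0.001084, -0.000249) = (0.000451, 0.000060)  (running Σ = (0.321103, -0.000000))
Σ over m = (0.321103, -0.000000); ×(4π/15) → (0.269007, -0.000000). Real part: 0.269007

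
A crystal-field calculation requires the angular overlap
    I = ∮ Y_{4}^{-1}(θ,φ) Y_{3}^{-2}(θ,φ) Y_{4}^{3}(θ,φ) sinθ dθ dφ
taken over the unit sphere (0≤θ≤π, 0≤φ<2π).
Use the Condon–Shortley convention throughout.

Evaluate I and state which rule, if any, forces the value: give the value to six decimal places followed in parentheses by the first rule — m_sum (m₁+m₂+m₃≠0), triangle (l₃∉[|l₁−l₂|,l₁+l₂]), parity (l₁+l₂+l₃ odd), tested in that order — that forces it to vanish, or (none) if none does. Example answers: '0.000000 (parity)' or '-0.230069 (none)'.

0.000000 (parity)

L=11 odd ⇒ parity kills the (l;000) factor ⇒ I = 0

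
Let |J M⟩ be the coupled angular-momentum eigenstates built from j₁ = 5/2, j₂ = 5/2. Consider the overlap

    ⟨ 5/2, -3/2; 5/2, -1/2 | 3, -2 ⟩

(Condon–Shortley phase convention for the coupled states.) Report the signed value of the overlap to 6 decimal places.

triangle: 2!·3!·3!/9! = 72/362880
(j±m)!: 1!·4!·2!·3!·1!·5! = 34560
prefactor² = (2J+1)·Δ·N² = 48
  k=1: −1/(1!·1!·3!·1!·0!·2!) = -1/12
  k=2: +1/(2!·0!·2!·0!·1!·3!) = 1/24
Σ = -1/24  ⇒  CG² = 48·(-1/24)² = 1/12
CG = −√(1/12) = -0.288675

-0.288675  (= −√(1/12))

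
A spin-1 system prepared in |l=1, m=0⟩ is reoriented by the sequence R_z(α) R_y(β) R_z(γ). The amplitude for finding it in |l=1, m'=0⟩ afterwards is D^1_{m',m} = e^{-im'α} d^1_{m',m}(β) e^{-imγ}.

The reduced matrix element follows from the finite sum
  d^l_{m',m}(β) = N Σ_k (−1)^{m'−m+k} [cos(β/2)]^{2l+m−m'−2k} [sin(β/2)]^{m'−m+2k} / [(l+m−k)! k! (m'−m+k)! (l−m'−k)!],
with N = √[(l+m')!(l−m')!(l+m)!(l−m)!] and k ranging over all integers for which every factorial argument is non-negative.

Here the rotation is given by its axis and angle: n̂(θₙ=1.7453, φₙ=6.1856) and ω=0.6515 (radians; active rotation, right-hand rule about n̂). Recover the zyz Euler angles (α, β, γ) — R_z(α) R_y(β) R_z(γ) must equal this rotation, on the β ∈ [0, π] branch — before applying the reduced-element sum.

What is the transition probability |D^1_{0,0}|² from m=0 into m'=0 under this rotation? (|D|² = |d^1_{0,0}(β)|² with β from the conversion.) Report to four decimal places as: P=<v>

Axis–angle → zyz. n̂ = (sinθₙcosφₙ, sinθₙsinφₙ, cosθₙ) = (+0.980127, -0.095951, -0.173619), ω = 0.6515.
R = I cosω + sinω [n̂]ₓ + (1−cosω) n̂n̂ᵀ gives
  R = [+0.991940, +0.086017, -0.093038; -0.124542, +0.797061, -0.590917; +0.023328, +0.597742, +0.801349]
β = atan2(√(R₁₃²+R₂₃²), R₃₃) = 0.641249; α = atan2(R₂₃, R₁₃) mod 2π = 4.556225; γ = atan2(R₃₂, −R₃₁) mod 2π = 1.609803
Split into d^1_{0,0}(β=0.6412) × two z-phases.
Half-angle: c=0.949039, s=0.315159. N=√(1·1·1·1)=1.000000
k∈{0,1} keeps every argument non-negative
  k=0: (−1)^0·1.0000/(1)·0.9490^2·0.3152^0 = +0.900675
  k=1: (−1)^1·1.0000/(1)·0.9490^0·0.3152^2 = -0.099325
d^1_{0,0}(0.6412) = +0.900675 -0.099325 = +0.801349
|D^1_{0,0}|² = |d^1_{0,0}(β)|² = (+0.801349)² = 0.642161 (the z-rotation phases have unit modulus)

P=0.6422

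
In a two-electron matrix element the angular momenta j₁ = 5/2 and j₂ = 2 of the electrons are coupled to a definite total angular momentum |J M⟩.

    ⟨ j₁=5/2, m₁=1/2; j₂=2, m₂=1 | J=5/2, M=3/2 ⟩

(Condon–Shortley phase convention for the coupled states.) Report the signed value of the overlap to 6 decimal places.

j₁+j₂−J=2  J+j₁−j₂=3  J−j₁+j₂=2  j₁+j₂+J+1=8
(j₁±m₁, j₂±m₂, J±M) = (3,2,3,1,4,1)
P² = 216/35
sum k=1..2:
  [1] −1/4 = -1/4
  [2] +1/12 = 1/12
S = -1/6
C² = P²·S² = 6/35 ; C = -0.414039

-0.414039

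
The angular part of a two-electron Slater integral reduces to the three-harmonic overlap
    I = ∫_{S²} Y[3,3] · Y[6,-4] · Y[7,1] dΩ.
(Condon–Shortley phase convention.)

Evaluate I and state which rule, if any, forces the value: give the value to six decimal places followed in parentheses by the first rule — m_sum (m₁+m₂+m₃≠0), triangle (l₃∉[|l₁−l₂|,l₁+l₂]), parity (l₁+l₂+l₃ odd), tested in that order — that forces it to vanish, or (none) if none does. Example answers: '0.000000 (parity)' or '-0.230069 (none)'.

Rules hold: Σm=0, L=16 even, 3≤7≤9.
N = 7·13·15 = 1365
Δ = 2!·4!·10!/17! = 1/2042040
Racah Σ t=0..2: t=0:+1/207360 t=1:−1/57600 t=2:+1/207360 = -1/129600
⇒ 3j(3 6 7; 0 0 0)² = 168/12155, sgn +1
Racah Σ t=0..0: t=0:+1/3870720 = 1/3870720
⇒ 3j(3 6 7; 3 -4 1)² = 675/136136, sgn +1
4πI² = N·(3j₀)²·(3jₘ)² = 42525/454597
I = +1·√(0.0935444/4π) = 0.08627877
No selection rule forces the value: the integral is nonzero (none).

0.086279 (none)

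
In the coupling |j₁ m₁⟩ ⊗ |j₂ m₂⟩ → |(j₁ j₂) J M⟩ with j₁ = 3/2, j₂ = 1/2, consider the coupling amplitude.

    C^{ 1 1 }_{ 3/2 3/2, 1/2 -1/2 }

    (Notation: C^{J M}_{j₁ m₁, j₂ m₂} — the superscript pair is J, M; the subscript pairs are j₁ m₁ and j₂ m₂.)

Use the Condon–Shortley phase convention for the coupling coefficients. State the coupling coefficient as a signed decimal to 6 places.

+0.866025

triangle: 1!*2!*0!/4! = 2/24
(j±m)!: 3!*0!*0!*1!*2!*0! = 12
prefactor² = (2J+1)*Δ*N² = 3
  k=0: +1/(0!*1!*0!*0!*2!*0!) = 1/2
Σ = 1/2  ⇒  CG² = 3*(1/2)² = 3/4
CG = +√(3/4) = +0.866025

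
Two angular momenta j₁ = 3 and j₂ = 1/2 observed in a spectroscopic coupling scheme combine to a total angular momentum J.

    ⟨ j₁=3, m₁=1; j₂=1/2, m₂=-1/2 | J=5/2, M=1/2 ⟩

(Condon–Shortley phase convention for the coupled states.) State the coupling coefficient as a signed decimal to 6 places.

√[6·1!5!0!/7! · 4!2!0!1!3!2!] = √(576/7)
  +(−1)^0/∏(0,1,2,0,3,0)! = 1/12  (running 1/12)
⟨..|..⟩ = √(576/7)·(1/12) = +0.755929

+√(4/7) ≈ +0.755929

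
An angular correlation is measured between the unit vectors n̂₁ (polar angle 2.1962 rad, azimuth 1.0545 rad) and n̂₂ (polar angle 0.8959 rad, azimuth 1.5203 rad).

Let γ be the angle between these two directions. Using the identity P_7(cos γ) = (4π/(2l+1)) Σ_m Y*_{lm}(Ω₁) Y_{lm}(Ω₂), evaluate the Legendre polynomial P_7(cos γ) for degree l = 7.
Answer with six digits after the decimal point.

-0.293480

Expand P_7 via completeness: Σ_{m} conj(Y_{7,m}) at Ω₁ times Y_{7,m} at Ω₂ —
  m=-7: (+0.052388+0.102502i) × (-0.030616+0.082977i) = -0.010109+0.001209i  (running Σ = -0.010109+0.001209i)
  m=-6: (-0.310720-0.013623i) × (-0.252766-0.079015i) = +0.077463+0.027995i  (running Σ = +0.067354+0.029204i)
  m=-5: (+0.235925-0.376214i) × (+0.108380-0.420100i) = -0.132478-0.139886i  (running Σ = -0.065124-0.110683i)
  m=-4: (+0.128171+0.237777i) × (+0.346408+0.070937i) = +0.027532+0.091460i  (running Σ = -0.037591-0.019223i)
  m=-3: (+0.166392+0.003646i) × (+0.007721-0.050579i) = +0.001469-0.008388i  (running Σ = -0.036122-0.027611i)
  m=-2: (-0.182162+0.305134i) × (+0.364579+0.036945i) = -0.077686+0.104515i  (running Σ = -0.113808+0.076905i)
  m=-1: (+0.010103+0.017798i) × (-0.005572+0.110251i) = -0.002019+0.001015i  (running Σ = -0.115827+0.077919i)
  m=0: (-0.352919-0.000000i) × (+0.336233+0.000000i) = -0.118663-0.000000i  (running Σ = -0.234489+0.077919i)
  m=1: (-0.010103+0.017798i) × (+0.005572+0.110251i) = -0.002019-0.001015i  (running Σ = -0.236508+0.076905i)
  m=2: (-0.182162-0.305134i) × (+0.364579-0.036945i) = -0.077686-0.104515i  (running Σ = -0.314194-0.027611i)
  m=3: (-0.166392+0.003646i) × (-0.007721-0.050579i) = +0.001469+0.008388i  (running Σ = -0.312725-0.019223i)
  m=4: (+0.128171-0.237777i) × (+0.346408-0.070937i) = +0.027532-0.091460i  (running Σ = -0.285192-0.110683i)
  m=5: (-0.235925-0.376214i) × (-0.108380-0.420100i) = -0.132478+0.139886i  (running Σ = -0.417670+0.029204i)
  m=6: (-0.310720+0.013623i) × (-0.252766+0.079015i) = +0.077463-0.027995i  (running Σ = -0.340207+0.001209i)
  m=7: (-0.052388+0.102502i) × (+0.030616+0.082977i) = -0.010109-0.001209i  (running Σ = -0.350316+0.000000i)
Σ over m = -0.350316+0.000000i; ×(4π/15) → -0.293480+0.000000i. Real part: -0.293480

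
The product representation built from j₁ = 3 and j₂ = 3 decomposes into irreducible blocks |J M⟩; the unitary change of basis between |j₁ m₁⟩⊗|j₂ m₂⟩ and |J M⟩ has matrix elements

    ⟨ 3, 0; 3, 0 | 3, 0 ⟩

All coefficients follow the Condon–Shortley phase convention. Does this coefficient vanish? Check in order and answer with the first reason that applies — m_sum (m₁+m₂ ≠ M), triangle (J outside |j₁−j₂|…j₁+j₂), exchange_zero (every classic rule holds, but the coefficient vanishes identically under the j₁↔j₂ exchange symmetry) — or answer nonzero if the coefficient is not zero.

exchange_zero

m-sum: m₁+m₂ = 0+0 = 0, M = 0  ✓
triangle: |j₁−j₂| = 0 ≤ J = 3 ≤ j₁+j₂ = 6  ✓
exchange: j₁=j₂ and m₁=m₂, and (−1)^(j₁+j₂−J) = (−1)^3 = −1 forces ⟨j₁m₁;j₂m₂|JM⟩ = −⟨j₂m₂;j₁m₁|JM⟩ = −⟨j₁m₁;j₂m₂|JM⟩ ⇒ the coefficient vanishes identically
Racah sum check: Σ_k collapses to 0 ⇒ CG = 0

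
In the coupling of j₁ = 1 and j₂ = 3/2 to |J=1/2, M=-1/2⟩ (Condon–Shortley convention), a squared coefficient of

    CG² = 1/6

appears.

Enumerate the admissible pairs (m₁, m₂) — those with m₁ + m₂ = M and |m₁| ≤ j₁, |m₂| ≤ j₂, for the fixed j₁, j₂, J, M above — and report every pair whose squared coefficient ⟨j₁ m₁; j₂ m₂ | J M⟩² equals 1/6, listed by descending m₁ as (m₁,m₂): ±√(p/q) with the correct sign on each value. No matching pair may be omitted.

Admissible pairs with m₁+m₂ = M = -1/2: (-1,1/2), (0,-1/2), (1,-3/2)
  (m₁,m₂)=(1,-3/2): CG² = 1/2, CG = +√(1/2)
  (m₁,m₂)=(0,-1/2): CG² = 1/3, CG = −√(1/3)
  (m₁,m₂)=(-1,1/2): CG² = 1/6, CG = +√(1/6)   ← matches the target
Pairs with CG² = 1/6: (-1,1/2): +√(1/6)

(-1,1/2): +√(1/6)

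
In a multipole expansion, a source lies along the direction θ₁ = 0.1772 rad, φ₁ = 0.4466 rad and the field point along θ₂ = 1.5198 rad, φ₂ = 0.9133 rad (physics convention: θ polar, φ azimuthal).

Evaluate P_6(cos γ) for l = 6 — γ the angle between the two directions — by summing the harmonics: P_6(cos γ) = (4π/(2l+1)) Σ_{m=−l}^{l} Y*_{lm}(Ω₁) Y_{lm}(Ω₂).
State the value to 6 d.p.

-0.065505

Addition theorem: P_6(cos γ) = (4π/13) Σ_m Y*_{lm}(Ω₁) Y_{lm}(Ω₂), m = −6…6:
  [-6]  conj(Y_{6,-6})(Ω₁) = -0.000013+0.000006i ; Y_{6,-6}(Ω₂) = +0.332785+0.344978i ; Δ = -0.000007-0.000002i
  [-5]  conj(Y_{6,-5})(Ω₁) = -0.000172+0.000221i ; Y_{6,-5}(Ω₂) = -0.012320+0.083850i ; Δ = -0.000016-0.000017i
  [-4]  conj(Y_{6,-4})(Ω₁) = -0.000712+0.003250i ; Y_{6,-4}(Ω₂) = +0.300638-0.168800i ; Δ = +0.000335+0.001097i
  [-3]  conj(Y_{6,-3})(Ω₁) = +0.006158+0.026181i ; Y_{6,-3}(Ω₂) = +0.090456+0.038425i ; Δ = -0.000449+0.002605i
  [-2]  conj(Y_{6,-2})(Ω₁) = +0.092252+0.114643i ; Y_{6,-2}(Ω₂) = -0.078368-0.299649i ; Δ = +0.027123-0.036628i
  [-1]  conj(Y_{6,-1})(Ω₁) = +0.445714+0.213438i ; Y_{6,-1}(Ω₂) = +0.063090-0.081712i ; Δ = +0.045561-0.022954i
  [+0]  conj(Y_{6,0})(Ω₁) = +0.708024-0.000000i ; Y_{6,0}(Ω₂) = -0.300637+0.000000i ; Δ = -0.212858+0.000000i
  [+1]  conj(Y_{6,1})(Ω₁) = -0.445714+0.213438i ; Y_{6,1}(Ω₂) = -0.063090-0.081712i ; Δ = +0.045561+0.022954i
  [+2]  conj(Y_{6,2})(Ω₁) = +0.092252-0.114643i ; Y_{6,2}(Ω₂) = -0.078368+0.299649i ; Δ = +0.027123+0.036628i
  [+3]  conj(Y_{6,3})(Ω₁) = -0.006158+0.026181i ; Y_{6,3}(Ω₂) = -0.090456+0.038425i ; Δ = -0.000449-0.002605i
  [+4]  conj(Y_{6,4})(Ω₁) = -0.000712-0.003250i ; Y_{6,4}(Ω₂) = +0.300638+0.168800i ; Δ = +0.000335-0.001097i
  [+5]  conj(Y_{6,5})(Ω₁) = +0.000172+0.000221i ; Y_{6,5}(Ω₂) = +0.012320+0.083850i ; Δ = -0.000016+0.000017i
  [+6]  conj(Y_{6,6})(Ω₁) = -0.000013-0.000006i ; Y_{6,6}(Ω₂) = +0.332785-0.344978i ; Δ = -0.000007+0.000002i
Σ over m = -0.067766+0.000000i; ×(4π/13) → -0.065505+0.000000i. Real part: -0.065505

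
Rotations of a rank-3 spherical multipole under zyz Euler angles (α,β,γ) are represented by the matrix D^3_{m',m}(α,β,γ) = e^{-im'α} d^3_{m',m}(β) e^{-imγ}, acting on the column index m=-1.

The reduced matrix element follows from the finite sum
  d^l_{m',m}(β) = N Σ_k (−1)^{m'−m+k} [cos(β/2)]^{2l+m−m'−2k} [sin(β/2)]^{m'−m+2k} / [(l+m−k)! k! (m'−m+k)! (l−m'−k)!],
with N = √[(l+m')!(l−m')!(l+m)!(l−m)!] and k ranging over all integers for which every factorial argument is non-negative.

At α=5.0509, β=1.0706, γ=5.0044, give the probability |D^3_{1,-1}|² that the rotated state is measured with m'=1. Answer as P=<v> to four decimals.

Split into d^3_{1,-1}(β=1.0706) × two z-phases.
c=cos(1.070600/2)=0.860116, s=sin(1.070600/2)=0.510099; N=√[24·2·2·24]=48.000000
The bounds max(0,m−m')=0 and min(l+m,l−m')=2 give 3 terms
  k=0: (−1)^2·48.0000/(8)·0.8601^4·0.5101^2 = +0.854452
  k=1: (−1)^3·48.0000/(6)·0.8601^2·0.5101^4 = -0.400702
  k=2: (−1)^4·48.0000/(48)·0.8601^0·0.5101^6 = +0.017617
d^3_{1,-1}(1.0706) = +0.854452 -0.400702 +0.017617 = +0.471367
|D^3_{1,-1}|² = |d^3_{1,-1}(β)|² = (+0.471367)² = 0.222186 (the z-rotation phases have unit modulus)

P=0.2222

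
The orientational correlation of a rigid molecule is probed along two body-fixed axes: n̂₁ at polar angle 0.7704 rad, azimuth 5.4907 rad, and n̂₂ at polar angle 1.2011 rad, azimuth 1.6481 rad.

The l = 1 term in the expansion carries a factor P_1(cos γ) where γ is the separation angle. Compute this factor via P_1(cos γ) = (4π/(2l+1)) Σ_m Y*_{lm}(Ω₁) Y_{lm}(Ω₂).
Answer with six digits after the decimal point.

Summing Y*_{l m}(θ₁,φ₁)·Y_{l m}(θ₂,φ₂) over m ∈ [−1, 1]; prefactor 4π/(2·1+1) = 4.188790:
  term(m=-1) = (-0.059235, -0.049995)   from Y*(Ω₁)=(0.168927, -0.171338), Y(Ω₂)=(-0.024879, -0.321189)
  term(m=+0) = (0.061904, 0.000000)   from Y*(Ω₁)=(0.350637, -0.000000), Y(Ω₂)=(0.176548, 0.000000)
  term(m=+1) = (-0.059235, 0.049995)   from Y*(Ω₁)=(-0.168927, -0.171338), Y(Ω₂)=(0.024879, -0.321189)
Total Σ_m = (-0.056565, 0.000000). Multiply by 4.188790: (-0.236940, 0.000000). P_1(cos γ) = -0.236940

-0.236940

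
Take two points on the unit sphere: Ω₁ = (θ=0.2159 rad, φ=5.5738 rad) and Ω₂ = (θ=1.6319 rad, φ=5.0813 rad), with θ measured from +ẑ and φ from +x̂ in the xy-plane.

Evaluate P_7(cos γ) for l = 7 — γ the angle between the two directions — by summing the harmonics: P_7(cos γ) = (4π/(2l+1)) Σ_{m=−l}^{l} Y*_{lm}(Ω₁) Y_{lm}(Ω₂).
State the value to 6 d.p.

-0.241160

Expand P_7 via completeness: Σ_{m} conj(Y_{7,m}) at Ω₁ times Y_{7,m} at Ω₂ —
  [-7]  conj(Y_{7,-7})(Ω₁) = +0.000003+0.000010i ; Y_{7,-7}(Ω₂) = -0.261835+0.418363i ; Δ = -0.000005-0.000002i
  [-6]  conj(Y_{7,-6})(Ω₁) = -0.000078+0.000159i ; Y_{7,-6}(Ω₂) = -0.067712-0.090440i ; Δ = +0.000020-0.000004i
  [-5]  conj(Y_{7,-5})(Ω₁) = -0.001735+0.000744i ; Y_{7,-5}(Ω₂) = -0.333015+0.093514i ; Δ = +0.000508-0.000410i
  [-4]  conj(Y_{7,-4})(Ω₁) = -0.013546-0.004250i ; Y_{7,-4}(Ω₂) = +0.012473-0.130690i ; Δ = -0.000724+0.001717i
  [-3]  conj(Y_{7,-3})(Ω₁) = -0.040391-0.064804i ; Y_{7,-3}(Ω₂) = -0.271123-0.135702i ; Δ = +0.002157+0.023051i
  [-2]  conj(Y_{7,-2})(Ω₁) = +0.042724-0.278864i ; Y_{7,-2}(Ω₂) = +0.102773-0.093431i ; Δ = -0.021664-0.032651i
  [-1]  conj(Y_{7,-1})(Ω₁) = +0.475529-0.408223i ; Y_{7,-1}(Ω₂) = -0.103534-0.267800i ; Δ = -0.158556-0.085081i
  [+0]  conj(Y_{7,0})(Ω₁) = +0.486683-0.000000i ; Y_{7,0}(Ω₂) = +0.141086+0.000000i ; Δ = +0.068664+0.000000i
  [+1]  conj(Y_{7,1})(Ω₁) = -0.475529-0.408223i ; Y_{7,1}(Ω₂) = +0.103534-0.267800i ; Δ = -0.158556+0.085081i
  [+2]  conj(Y_{7,2})(Ω₁) = +0.042724+0.278864i ; Y_{7,2}(Ω₂) = +0.102773+0.093431i ; Δ = -0.021664+0.032651i
  [+3]  conj(Y_{7,3})(Ω₁) = +0.040391-0.064804i ; Y_{7,3}(Ω₂) = +0.271123-0.135702i ; Δ = +0.002157-0.023051i
  [+4]  conj(Y_{7,4})(Ω₁) = -0.013546+0.004250i ; Y_{7,4}(Ω₂) = +0.012473+0.130690i ; Δ = -0.000724-0.001717i
  [+5]  conj(Y_{7,5})(Ω₁) = +0.001735+0.000744i ; Y_{7,5}(Ω₂) = +0.333015+0.093514i ; Δ = +0.000508+0.000410i
  [+6]  conj(Y_{7,6})(Ω₁) = -0.000078-0.000159i ; Y_{7,6}(Ω₂) = -0.067712+0.090440i ; Δ = +0.000020+0.000004i
  [+7]  conj(Y_{7,7})(Ω₁) = -0.000003+0.000010i ; Y_{7,7}(Ω₂) = +0.261835+0.418363i ; Δ = -0.000005+0.000002i
Total Σ_m = -0.287864-0.000000i. Multiply by 0.837758: -0.241160-0.000000i. P_7(cos γ) = -0.241160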